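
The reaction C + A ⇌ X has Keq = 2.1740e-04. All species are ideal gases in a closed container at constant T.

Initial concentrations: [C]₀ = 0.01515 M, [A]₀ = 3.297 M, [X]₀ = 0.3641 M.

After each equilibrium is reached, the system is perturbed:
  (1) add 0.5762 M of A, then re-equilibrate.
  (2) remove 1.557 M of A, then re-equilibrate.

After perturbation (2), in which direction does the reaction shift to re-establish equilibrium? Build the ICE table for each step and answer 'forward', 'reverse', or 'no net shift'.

Direction: reverse

Q₀ = 7.289 vs Keq = 2.1740e-04 ⇒ Q>K, reverse
Step 1:
                  C         A         X
  init      0.01515     3.297    0.3641
  Δ          0.3638    0.3638   -0.3638
  eq         0.3789     3.661 3.0159e-04
  solve Keq expr → x = -0.3638; check Q = 2.1740e-04
Then add 0.5762 M of A.
Step 2:
                  C         A         X
  init       0.3789     4.237 3.0159e-04
  Δ       -4.7422e-05 -4.7422e-05 4.7422e-05
  eq         0.3789     4.237 3.4901e-04
  solve Keq expr → x = 4.7422e-05; check Q = 2.1740e-04
Then remove 1.557 M of A.
Step 3:
                  C         A         X
  init       0.3789      2.68 3.4901e-04
  Δ       1.2817e-04 1.2817e-04 -1.2817e-04
  eq          0.379      2.68 2.2084e-04
  solve Keq expr → x = -1.2817e-04; check Q = 2.1740e-04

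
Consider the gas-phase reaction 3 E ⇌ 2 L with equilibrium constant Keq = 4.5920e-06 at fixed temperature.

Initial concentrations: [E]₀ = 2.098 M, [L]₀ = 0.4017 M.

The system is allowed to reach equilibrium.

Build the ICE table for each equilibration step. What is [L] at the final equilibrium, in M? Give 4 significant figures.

Q₀ = 0.01747 vs Keq = 4.5920e-06 ⇒ Q>K, reverse
Step 1:
                   E          L
  I            2.098     0.4017
  C           0.5884    -0.3923
  E            2.686   0.009435
  solve Keq expr → x = -0.1961; check Q = 4.5920e-06

[L]_eq = 0.009435 M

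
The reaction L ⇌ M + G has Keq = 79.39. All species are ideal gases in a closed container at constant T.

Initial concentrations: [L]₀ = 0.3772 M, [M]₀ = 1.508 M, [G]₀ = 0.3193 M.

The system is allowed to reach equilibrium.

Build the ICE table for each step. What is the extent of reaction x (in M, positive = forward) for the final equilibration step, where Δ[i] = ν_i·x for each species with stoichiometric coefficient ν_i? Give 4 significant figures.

Q₀ = 1.277 vs Keq = 79.39 ⇒ Q<K, forward
Step 1:
                    L           M           G
  init         0.3772       1.508      0.3193
  Δ           -0.3612      0.3612      0.3612
  eq          0.01602       1.869      0.6805
  solve Keq expr → x = 0.3612; check Q = 79.39

x = 0.3612 M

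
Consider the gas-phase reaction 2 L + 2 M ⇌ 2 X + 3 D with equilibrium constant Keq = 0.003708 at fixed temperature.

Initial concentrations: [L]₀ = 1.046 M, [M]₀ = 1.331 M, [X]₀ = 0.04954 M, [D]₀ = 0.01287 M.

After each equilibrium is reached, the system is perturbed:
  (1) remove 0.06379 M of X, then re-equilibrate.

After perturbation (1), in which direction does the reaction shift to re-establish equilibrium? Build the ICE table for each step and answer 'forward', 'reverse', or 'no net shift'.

Q₀ = 2.6992e-09 vs Keq = 0.003708 ⇒ Q<K, forward
Step 1:
                  L         M         X         D
  init        1.046     1.331   0.04954   0.01287
  Δ         -0.2226   -0.2226    0.2226    0.3339
  eq         0.8234     1.108    0.2721    0.3468
  solve Keq expr → x = 0.1113; check Q = 0.003708
Then remove 0.06379 M of X.
Step 2:
                  L         M         X         D
  init       0.8234     1.108    0.2084    0.3468
  Δ        -0.02065  -0.02065   0.02065   0.03098
  eq         0.8027     1.088     0.229    0.3778
  solve Keq expr → x = 0.01033; check Q = 0.003708

Direction: forward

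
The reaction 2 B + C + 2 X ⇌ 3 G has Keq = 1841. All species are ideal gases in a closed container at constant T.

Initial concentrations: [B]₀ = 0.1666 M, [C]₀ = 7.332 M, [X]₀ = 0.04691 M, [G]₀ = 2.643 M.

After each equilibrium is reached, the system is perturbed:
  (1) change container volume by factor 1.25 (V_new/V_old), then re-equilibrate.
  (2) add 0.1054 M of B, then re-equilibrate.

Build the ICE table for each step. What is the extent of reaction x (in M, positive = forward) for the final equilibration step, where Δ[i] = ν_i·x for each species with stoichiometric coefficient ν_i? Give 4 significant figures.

x = 0.01439 M

Q₀ = 4.1228e+04 vs Keq = 1841 ⇒ Q>K, reverse
Step 1:
                   B          C          X          G
  I           0.1666      7.332    0.04691      2.643
  C          0.08752    0.04376    0.08752    -0.1313
  E           0.2541      7.376     0.1344      2.512
  solve Keq expr → x = -0.04376; check Q = 1841
Then change container volume by factor 1.25 (V_new/V_old).
Step 2:
                   B          C          X          G
  I           0.2033      5.901     0.1075      2.009
  C          0.01528   0.007639    0.01528   -0.02292
  E           0.2186      5.908     0.1228      1.986
  solve Keq expr → x = -0.007639; check Q = 1841
Then add 0.1054 M of B.
Step 3:
                   B          C          X          G
  I            0.324      5.908     0.1228      1.986
  C         -0.02878   -0.01439   -0.02878    0.04317
  E           0.2952      5.894    0.09404       2.03
  solve Keq expr → x = 0.01439; check Q = 1841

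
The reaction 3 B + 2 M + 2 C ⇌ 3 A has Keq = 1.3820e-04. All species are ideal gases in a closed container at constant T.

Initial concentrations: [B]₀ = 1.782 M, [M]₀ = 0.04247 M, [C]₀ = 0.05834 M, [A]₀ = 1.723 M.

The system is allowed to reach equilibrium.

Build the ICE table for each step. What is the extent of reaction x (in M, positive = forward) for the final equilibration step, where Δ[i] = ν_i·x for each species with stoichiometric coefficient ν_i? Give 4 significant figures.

x = -0.5115 M

Q₀ = 1.4724e+05 vs Keq = 1.3820e-04 ⇒ Q>K, reverse
Step 1:
                  B         M         C         A
  I           1.782   0.04247   0.05834     1.723
  C           1.535     1.023     1.023    -1.535
  E           3.317     1.066     1.081    0.1885
  solve Keq expr → x = -0.5115; check Q = 1.3820e-04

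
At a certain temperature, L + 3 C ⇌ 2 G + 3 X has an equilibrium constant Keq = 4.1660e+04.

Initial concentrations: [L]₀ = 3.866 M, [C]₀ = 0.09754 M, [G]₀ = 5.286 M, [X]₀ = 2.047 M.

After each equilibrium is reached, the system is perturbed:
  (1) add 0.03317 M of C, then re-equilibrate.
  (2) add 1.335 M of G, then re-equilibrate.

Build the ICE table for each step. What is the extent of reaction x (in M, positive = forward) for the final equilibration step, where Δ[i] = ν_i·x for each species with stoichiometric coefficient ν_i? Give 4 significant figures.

x = -0.005763 M

Q₀ = 6.6803e+04 vs Keq = 4.1660e+04 ⇒ Q>K, reverse
Step 1:
                  L         C         G         X
  Initial     3.866   0.09754     5.286     2.047
  Change   0.005187   0.01556  -0.01037  -0.01556
  Equil       3.871    0.1131     5.276     2.031
  solve Keq expr → x = -0.005187; check Q = 4.1660e+04
Then add 0.03317 M of C.
Step 2:
                  L         C         G         X
  Initial     3.871    0.1463     5.276     2.031
  Change   -0.01035  -0.03104   0.02069   0.03104
  Equil       3.861    0.1152     5.296     2.062
  solve Keq expr → x = 0.01035; check Q = 4.1660e+04
Then add 1.335 M of G.
Step 3:
                  L         C         G         X
  Initial     3.861    0.1152     6.631     2.062
  Change   0.005763   0.01729  -0.01153  -0.01729
  Equil       3.867    0.1325      6.62     2.045
  solve Keq expr → x = -0.005763; check Q = 4.1660e+04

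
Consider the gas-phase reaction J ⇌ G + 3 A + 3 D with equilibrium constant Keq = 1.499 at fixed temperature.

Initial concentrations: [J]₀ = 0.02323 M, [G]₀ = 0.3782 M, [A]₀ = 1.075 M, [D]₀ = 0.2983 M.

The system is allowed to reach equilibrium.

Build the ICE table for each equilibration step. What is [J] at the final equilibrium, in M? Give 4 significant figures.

[J]_eq = 0.01264 M

Q₀ = 0.5369 vs Keq = 1.499 ⇒ Q<K, forward
Step 1:
                    J           G           A           D
  init        0.02323      0.3782       1.075      0.2983
  Δ          -0.01059     0.01059     0.03176     0.03176
  eq          0.01264      0.3888       1.107      0.3301
  solve Keq expr → x = 0.01059; check Q = 1.499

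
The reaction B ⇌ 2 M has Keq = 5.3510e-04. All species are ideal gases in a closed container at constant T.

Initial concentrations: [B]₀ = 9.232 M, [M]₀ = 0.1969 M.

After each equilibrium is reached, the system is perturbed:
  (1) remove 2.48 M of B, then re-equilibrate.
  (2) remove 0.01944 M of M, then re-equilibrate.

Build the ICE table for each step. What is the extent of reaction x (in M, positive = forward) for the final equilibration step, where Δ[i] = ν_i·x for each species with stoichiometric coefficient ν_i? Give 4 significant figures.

x = 0.009699 M

Q₀ = 0.004199 vs Keq = 5.3510e-04 ⇒ Q>K, reverse
Step 1:
                   B          M
  Initial      9.232     0.1969
  Change     0.06319    -0.1264
  Equil        9.295    0.07053
  solve Keq expr → x = -0.06319; check Q = 5.3510e-04
Then remove 2.48 M of B.
Step 2:
                   B          M
  Initial      6.815    0.07053
  Change    0.005057   -0.01011
  Equil         6.82    0.06041
  solve Keq expr → x = -0.005057; check Q = 5.3510e-04
Then remove 0.01944 M of M.
Step 3:
                   B          M
  Initial       6.82    0.04097
  Change   -0.009699     0.0194
  Equil        6.811    0.06037
  solve Keq expr → x = 0.009699; check Q = 5.3510e-04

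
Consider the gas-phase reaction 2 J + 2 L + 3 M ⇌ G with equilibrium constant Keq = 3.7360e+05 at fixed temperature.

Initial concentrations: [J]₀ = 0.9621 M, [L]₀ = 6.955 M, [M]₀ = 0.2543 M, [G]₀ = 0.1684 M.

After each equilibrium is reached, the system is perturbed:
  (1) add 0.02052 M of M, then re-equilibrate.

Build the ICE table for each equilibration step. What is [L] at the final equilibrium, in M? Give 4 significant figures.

[L]_eq = 6.774 M

Q₀ = 0.2287 vs Keq = 3.7360e+05 ⇒ Q<K, forward
Step 1:
                  J         L         M         G
  I          0.9621     6.955    0.2543    0.1684
  C         -0.1676   -0.1676   -0.2514   0.08382
  E          0.7945     6.787  0.002853    0.2522
  solve Keq expr → x = 0.08382; check Q = 3.7360e+05
Then add 0.02052 M of M.
Step 2:
                  J         L         M         G
  I          0.7945     6.787   0.02337    0.2522
  C        -0.01364  -0.01364  -0.02046  0.006819
  E          0.7808     6.774  0.002916     0.259
  solve Keq expr → x = 0.006819; check Q = 3.7360e+05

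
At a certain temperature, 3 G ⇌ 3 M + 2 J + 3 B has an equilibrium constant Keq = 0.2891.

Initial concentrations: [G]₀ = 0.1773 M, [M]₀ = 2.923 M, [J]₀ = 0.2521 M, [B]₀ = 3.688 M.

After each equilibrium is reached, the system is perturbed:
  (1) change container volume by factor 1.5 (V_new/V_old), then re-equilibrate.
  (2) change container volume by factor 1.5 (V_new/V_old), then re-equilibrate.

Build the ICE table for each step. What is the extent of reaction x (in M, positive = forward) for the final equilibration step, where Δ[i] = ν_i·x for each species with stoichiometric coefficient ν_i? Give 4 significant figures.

x = 0.00645 M

Q₀ = 1.4285e+04 vs Keq = 0.2891 ⇒ Q>K, reverse
Step 1:
                  G         M         J         B
  Initial    0.1773     2.923    0.2521     3.688
  Change     0.3651   -0.3651   -0.2434   -0.3651
  Equil      0.5424     2.558  0.008669     3.323
  solve Keq expr → x = -0.1217; check Q = 0.2891
Then change container volume by factor 1.5 (V_new/V_old).
Step 2:
                  G         M         J         B
  Initial    0.3616     1.705  0.005779     2.215
  Change   -0.01344   0.01344  0.008957   0.01344
  Equil      0.3482     1.719   0.01474     2.229
  solve Keq expr → x = 0.004479; check Q = 0.2891
Then change container volume by factor 1.5 (V_new/V_old).
Step 3:
                  G         M         J         B
  Initial    0.2321     1.146  0.009824     1.486
  Change   -0.01935   0.01935    0.0129   0.01935
  Equil      0.2128     1.165   0.02272     1.505
  solve Keq expr → x = 0.00645; check Q = 0.2891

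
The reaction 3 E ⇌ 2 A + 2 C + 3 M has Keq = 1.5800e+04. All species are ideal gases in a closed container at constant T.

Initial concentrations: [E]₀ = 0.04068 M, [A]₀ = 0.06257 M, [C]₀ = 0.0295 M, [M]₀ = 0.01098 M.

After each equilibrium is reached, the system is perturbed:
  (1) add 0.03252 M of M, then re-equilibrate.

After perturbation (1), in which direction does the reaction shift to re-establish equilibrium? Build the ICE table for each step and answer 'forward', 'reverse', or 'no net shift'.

Direction: reverse

Q₀ = 6.6995e-08 vs Keq = 1.5800e+04 ⇒ Q<K, forward
Step 1:
                   E          A          C          M
  init       0.04068    0.06257     0.0295    0.01098
  Δ         -0.04062    0.02708    0.02708    0.04062
  eq      6.0706e-05    0.08965    0.05658     0.0516
  solve Keq expr → x = 0.01354; check Q = 1.5800e+04
Then add 0.03252 M of M.
Step 2:
                   E          A          C          M
  init    6.0706e-05    0.08965    0.05658    0.08412
  Δ       3.8166e-05 -2.5444e-05 -2.5444e-05 -3.8166e-05
  eq      9.8872e-05    0.08962    0.05655    0.08408
  solve Keq expr → x = -1.2722e-05; check Q = 1.5800e+04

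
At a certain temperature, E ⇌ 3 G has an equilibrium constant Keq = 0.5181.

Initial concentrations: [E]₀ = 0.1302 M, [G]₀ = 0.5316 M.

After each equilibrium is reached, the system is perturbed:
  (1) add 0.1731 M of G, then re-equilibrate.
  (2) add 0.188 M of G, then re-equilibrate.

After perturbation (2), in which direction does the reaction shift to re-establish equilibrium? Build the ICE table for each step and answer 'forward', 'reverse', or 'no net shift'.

Direction: reverse

Q₀ = 1.154 vs Keq = 0.5181 ⇒ Q>K, reverse
Step 1:
                  E         G
  I          0.1302    0.5316
  C         0.03138  -0.09414
  E          0.1616    0.4375
  solve Keq expr → x = -0.03138; check Q = 0.5181
Then add 0.1731 M of G.
Step 2:
                  E         G
  I          0.1616    0.6106
  C          0.0452   -0.1356
  E          0.2068    0.4749
  solve Keq expr → x = -0.0452; check Q = 0.5181
Then add 0.188 M of G.
Step 3:
                  E         G
  I          0.2068    0.6629
  C         0.05067    -0.152
  E          0.2575    0.5109
  solve Keq expr → x = -0.05067; check Q = 0.5181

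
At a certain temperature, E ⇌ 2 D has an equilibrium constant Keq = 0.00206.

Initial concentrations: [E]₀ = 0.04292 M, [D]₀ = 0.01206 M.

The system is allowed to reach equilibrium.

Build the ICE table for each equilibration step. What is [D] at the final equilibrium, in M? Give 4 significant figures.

Q₀ = 0.003389 vs Keq = 0.00206 ⇒ Q>K, reverse
Step 1:
                    E           D
  Initial     0.04292     0.01206
  Change      0.00126    -0.00252
  Equil       0.04418     0.00954
  solve Keq expr → x = -0.00126; check Q = 0.00206

[D]_eq = 0.00954 M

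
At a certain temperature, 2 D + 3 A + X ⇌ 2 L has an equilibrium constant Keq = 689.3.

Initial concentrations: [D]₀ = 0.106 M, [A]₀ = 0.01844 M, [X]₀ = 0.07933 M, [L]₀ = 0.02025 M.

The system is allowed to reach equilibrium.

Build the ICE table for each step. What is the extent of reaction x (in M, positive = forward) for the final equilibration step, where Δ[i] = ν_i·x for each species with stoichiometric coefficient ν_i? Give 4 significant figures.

x = -0.006664 M

Q₀ = 7.3370e+04 vs Keq = 689.3 ⇒ Q>K, reverse
Step 1:
                   D          A          X          L
  Initial      0.106    0.01844    0.07933    0.02025
  Change     0.01333    0.01999   0.006664   -0.01333
  Equil       0.1193    0.03843    0.08599   0.006922
  solve Keq expr → x = -0.006664; check Q = 689.3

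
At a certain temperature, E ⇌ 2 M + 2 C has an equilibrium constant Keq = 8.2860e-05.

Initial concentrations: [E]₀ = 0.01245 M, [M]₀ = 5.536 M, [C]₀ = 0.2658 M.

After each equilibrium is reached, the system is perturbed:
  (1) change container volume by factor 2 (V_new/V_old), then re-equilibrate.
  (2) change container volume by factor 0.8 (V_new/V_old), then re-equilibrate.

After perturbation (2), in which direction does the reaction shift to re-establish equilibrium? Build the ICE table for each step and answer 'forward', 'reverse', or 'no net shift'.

Q₀ = 173.9 vs Keq = 8.2860e-05 ⇒ Q>K, reverse
Step 1:
                    E           M           C
  init        0.01245       5.536      0.2658
  Δ            0.1326     -0.2651     -0.2651
  eq            0.145       5.271  6.5767e-04
  solve Keq expr → x = -0.1326; check Q = 8.2860e-05
Then change container volume by factor 2 (V_new/V_old).
Step 2:
                    E           M           C
  init        0.07251       2.635  3.2883e-04
  Δ       -2.9956e-04  5.9912e-04  5.9912e-04
  eq          0.07221       2.636  9.2795e-04
  solve Keq expr → x = 2.9956e-04; check Q = 8.2860e-05
Then change container volume by factor 0.8 (V_new/V_old).
Step 3:
                    E           M           C
  init        0.09026       3.295     0.00116
  Δ        1.6456e-04 -3.2911e-04 -3.2911e-04
  eq          0.09043       3.295  8.3082e-04
  solve Keq expr → x = -1.6456e-04; check Q = 8.2860e-05

Direction: reverse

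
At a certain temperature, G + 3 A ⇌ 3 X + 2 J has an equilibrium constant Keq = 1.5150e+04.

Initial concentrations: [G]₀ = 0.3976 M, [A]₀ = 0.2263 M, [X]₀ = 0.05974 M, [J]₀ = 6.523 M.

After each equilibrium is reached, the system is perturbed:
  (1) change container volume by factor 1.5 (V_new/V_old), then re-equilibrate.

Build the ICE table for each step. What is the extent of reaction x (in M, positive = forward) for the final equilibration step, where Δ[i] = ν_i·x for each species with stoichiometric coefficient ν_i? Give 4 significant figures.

Q₀ = 1.969 vs Keq = 1.5150e+04 ⇒ Q<K, forward
Step 1:
                    G           A           X           J
  init         0.3976      0.2263     0.05974       6.523
  Δ          -0.05922     -0.1777      0.1777      0.1184
  eq           0.3384     0.04865      0.2374       6.641
  solve Keq expr → x = 0.05922; check Q = 1.5150e+04
Then change container volume by factor 1.5 (V_new/V_old).
Step 2:
                    G           A           X           J
  init         0.2256     0.03243      0.1583       4.428
  Δ         -0.001142   -0.003427    0.003427    0.002285
  eq           0.2244       0.029      0.1617        4.43
  solve Keq expr → x = 0.001142; check Q = 1.5150e+04

x = 0.001142 M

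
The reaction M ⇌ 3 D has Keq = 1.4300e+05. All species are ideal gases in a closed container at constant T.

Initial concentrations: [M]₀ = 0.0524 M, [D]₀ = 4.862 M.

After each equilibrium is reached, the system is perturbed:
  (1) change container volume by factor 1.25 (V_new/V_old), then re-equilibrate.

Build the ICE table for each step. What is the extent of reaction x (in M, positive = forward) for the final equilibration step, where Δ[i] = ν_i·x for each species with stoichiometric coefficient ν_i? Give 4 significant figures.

Q₀ = 2193 vs Keq = 1.4300e+05 ⇒ Q<K, forward
Step 1:
                    M           D
  Initial      0.0524       4.862
  Change     -0.05152      0.1546
  Equil    8.8284e-04       5.017
  solve Keq expr → x = 0.05152; check Q = 1.4300e+05
Then change container volume by factor 1.25 (V_new/V_old).
Step 2:
                    M           D
  Initial  7.0627e-04       4.013
  Change  -2.5400e-04  7.6200e-04
  Equil    4.5227e-04       4.014
  solve Keq expr → x = 2.5400e-04; check Q = 1.4300e+05

x = 2.5400e-04 M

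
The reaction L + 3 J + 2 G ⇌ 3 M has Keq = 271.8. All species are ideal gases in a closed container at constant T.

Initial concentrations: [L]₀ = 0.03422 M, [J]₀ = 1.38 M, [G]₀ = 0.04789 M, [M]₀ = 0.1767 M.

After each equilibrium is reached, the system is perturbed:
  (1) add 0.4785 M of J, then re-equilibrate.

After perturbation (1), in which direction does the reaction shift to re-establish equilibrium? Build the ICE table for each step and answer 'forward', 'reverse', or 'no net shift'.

Q₀ = 26.75 vs Keq = 271.8 ⇒ Q<K, forward
Step 1:
                    L           J           G           M
  Initial     0.03422        1.38     0.04789      0.1767
  Change     -0.01146    -0.03437    -0.02291     0.03437
  Equil       0.02276       1.346     0.02498      0.2111
  solve Keq expr → x = 0.01146; check Q = 271.8
Then add 0.4785 M of J.
Step 2:
                    L           J           G           M
  Initial     0.02276       1.824     0.02498      0.2111
  Change    -0.003263    -0.00979   -0.006527     0.00979
  Equil        0.0195       1.814     0.01845      0.2209
  solve Keq expr → x = 0.003263; check Q = 271.8

Direction: forward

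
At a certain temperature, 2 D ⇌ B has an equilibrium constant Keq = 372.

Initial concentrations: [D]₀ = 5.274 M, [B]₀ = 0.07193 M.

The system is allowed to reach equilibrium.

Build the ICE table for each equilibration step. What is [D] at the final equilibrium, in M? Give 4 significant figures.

[D]_eq = 0.08467 M

Q₀ = 0.002586 vs Keq = 372 ⇒ Q<K, forward
Step 1:
                  D         B
  init        5.274   0.07193
  Δ          -5.189     2.595
  eq        0.08467     2.667
  solve Keq expr → x = 2.595; check Q = 372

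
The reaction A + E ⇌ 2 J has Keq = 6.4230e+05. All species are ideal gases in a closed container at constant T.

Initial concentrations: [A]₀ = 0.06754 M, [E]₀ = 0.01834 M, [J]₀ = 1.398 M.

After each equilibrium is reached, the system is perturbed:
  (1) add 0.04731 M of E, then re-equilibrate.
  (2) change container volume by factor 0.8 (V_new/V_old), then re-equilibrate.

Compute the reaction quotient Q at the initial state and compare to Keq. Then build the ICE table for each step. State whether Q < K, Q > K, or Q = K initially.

Q₀ = 1578; Q < K (proceeds forward)

Q₀ = 1578 vs Keq = 6.4230e+05 ⇒ Q<K, forward
Step 1:
                  A         E         J
  I         0.06754   0.01834     1.398
  C        -0.01827  -0.01827   0.03655
  E         0.04927 6.5036e-05     1.435
  solve Keq expr → x = 0.01827; check Q = 6.4230e+05
Then add 0.04731 M of E.
Step 2:
                  A         E         J
  I         0.04927   0.04738     1.435
  C        -0.04619  -0.04619   0.09239
  E        0.003072  0.001182     1.527
  solve Keq expr → x = 0.04619; check Q = 6.4230e+05
Then change container volume by factor 0.8 (V_new/V_old).
Step 3:
                  A         E         J
  I         0.00384  0.001477     1.909
  C               0         0         0
  E         0.00384  0.001477     1.909
  solve Keq expr → x = 0; check Q = 6.4230e+05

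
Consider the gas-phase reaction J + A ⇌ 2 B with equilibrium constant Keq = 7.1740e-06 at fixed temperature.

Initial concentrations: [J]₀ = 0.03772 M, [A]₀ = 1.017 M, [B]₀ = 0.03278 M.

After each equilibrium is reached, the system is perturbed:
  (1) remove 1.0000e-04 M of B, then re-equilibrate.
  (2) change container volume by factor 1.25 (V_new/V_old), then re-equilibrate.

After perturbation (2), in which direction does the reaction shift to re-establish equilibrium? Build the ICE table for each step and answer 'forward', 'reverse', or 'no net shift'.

Q₀ = 0.02801 vs Keq = 7.1740e-06 ⇒ Q>K, reverse
Step 1:
                   J          A          B
  init       0.03772      1.017    0.03278
  Δ          0.01607    0.01607   -0.03215
  eq         0.05379      1.033 6.3141e-04
  solve Keq expr → x = -0.01607; check Q = 7.1740e-06
Then remove 1.0000e-04 M of B.
Step 2:
                   J          A          B
  init       0.05379      1.033 5.3141e-04
  Δ       -4.9846e-05 -4.9846e-05 9.9692e-05
  eq         0.05374      1.033 6.3111e-04
  solve Keq expr → x = 4.9846e-05; check Q = 7.1740e-06
Then change container volume by factor 1.25 (V_new/V_old).
Step 3:
                   J          A          B
  init         0.043     0.8264 5.0489e-04
  Δ                0          0          0
  eq           0.043     0.8264 5.0489e-04
  solve Keq expr → x = 0; check Q = 7.1740e-06

Direction: no net shift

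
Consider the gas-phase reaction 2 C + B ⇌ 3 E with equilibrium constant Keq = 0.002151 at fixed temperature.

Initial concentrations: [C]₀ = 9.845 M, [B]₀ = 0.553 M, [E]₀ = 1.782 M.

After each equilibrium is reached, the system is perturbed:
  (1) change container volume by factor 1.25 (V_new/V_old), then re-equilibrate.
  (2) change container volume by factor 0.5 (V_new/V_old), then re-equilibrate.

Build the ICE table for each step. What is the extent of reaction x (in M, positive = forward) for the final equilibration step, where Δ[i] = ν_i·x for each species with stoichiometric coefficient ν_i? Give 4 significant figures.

Q₀ = 0.1056 vs Keq = 0.002151 ⇒ Q>K, reverse
Step 1:
                   C          B          E
  Initial      9.845      0.553      1.782
  Change      0.7801     0.3901      -1.17
  Equil        10.63     0.9431     0.6118
  solve Keq expr → x = -0.3901; check Q = 0.002151
Then change container volume by factor 1.25 (V_new/V_old).
Step 2:
                   C          B          E
  Initial        8.5     0.7545     0.4894
  Change           0          0          0
  Equil          8.5     0.7545     0.4894
  solve Keq expr → x = 0; check Q = 0.002151
Then change container volume by factor 0.5 (V_new/V_old).
Step 3:
                   C          B          E
  Initial         17      1.509     0.9789
  Change           0          0          0
  Equil           17      1.509     0.9789
  solve Keq expr → x = 0; check Q = 0.002151

x = 0 M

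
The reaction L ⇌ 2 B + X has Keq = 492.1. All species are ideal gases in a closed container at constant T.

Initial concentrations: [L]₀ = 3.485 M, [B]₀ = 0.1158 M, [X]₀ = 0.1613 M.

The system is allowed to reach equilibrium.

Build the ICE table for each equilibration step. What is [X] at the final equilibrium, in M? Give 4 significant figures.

Q₀ = 6.2065e-04 vs Keq = 492.1 ⇒ Q<K, forward
Step 1:
                    L           B           X
  Initial       3.485      0.1158      0.1613
  Change       -3.196       6.392       3.196
  Equil         0.289       6.508       3.357
  solve Keq expr → x = 3.196; check Q = 492.1

[X]_eq = 3.357 M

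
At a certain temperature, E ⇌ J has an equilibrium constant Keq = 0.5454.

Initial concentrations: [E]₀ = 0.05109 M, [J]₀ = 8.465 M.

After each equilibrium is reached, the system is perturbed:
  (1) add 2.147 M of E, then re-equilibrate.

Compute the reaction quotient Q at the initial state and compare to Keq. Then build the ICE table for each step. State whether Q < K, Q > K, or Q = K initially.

Q₀ = 165.7 vs Keq = 0.5454 ⇒ Q>K, reverse
Step 1:
                   E          J
  I          0.05109      8.465
  C             5.46      -5.46
  E            5.511      3.005
  solve Keq expr → x = -5.46; check Q = 0.5454
Then add 2.147 M of E.
Step 2:
                   E          J
  I            7.658      3.005
  C          -0.7577     0.7577
  E              6.9      3.763
  solve Keq expr → x = 0.7577; check Q = 0.5454

Q₀ = 165.7; Q > K (proceeds reverse)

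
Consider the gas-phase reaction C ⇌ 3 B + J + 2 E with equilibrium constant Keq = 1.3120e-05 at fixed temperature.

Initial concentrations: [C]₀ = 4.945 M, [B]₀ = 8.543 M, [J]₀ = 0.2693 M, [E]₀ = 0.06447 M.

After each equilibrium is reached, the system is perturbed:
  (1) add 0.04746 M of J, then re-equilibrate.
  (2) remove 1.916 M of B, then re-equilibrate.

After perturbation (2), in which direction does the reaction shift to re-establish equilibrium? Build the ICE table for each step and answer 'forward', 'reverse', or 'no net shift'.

Q₀ = 0.1411 vs Keq = 1.3120e-05 ⇒ Q>K, reverse
Step 1:
                    C           B           J           E
  I             4.945       8.543      0.2693     0.06447
  C            0.0319    -0.09569     -0.0319    -0.06379
  E             4.977       8.447      0.2374  6.7550e-04
  solve Keq expr → x = -0.0319; check Q = 1.3120e-05
Then add 0.04746 M of J.
Step 2:
                    C           B           J           E
  I             4.977       8.447      0.2849  6.7550e-04
  C        2.9395e-05 -8.8185e-05 -2.9395e-05 -5.8790e-05
  E             4.977       8.447      0.2848  6.1671e-04
  solve Keq expr → x = -2.9395e-05; check Q = 1.3120e-05
Then remove 1.916 M of B.
Step 3:
                    C           B           J           E
  I             4.977       6.531      0.2848  6.1671e-04
  C       -1.4503e-04  4.3510e-04  1.4503e-04  2.9007e-04
  E             4.977       6.532       0.285  9.0678e-04
  solve Keq expr → x = 1.4503e-04; check Q = 1.3120e-05

Direction: forward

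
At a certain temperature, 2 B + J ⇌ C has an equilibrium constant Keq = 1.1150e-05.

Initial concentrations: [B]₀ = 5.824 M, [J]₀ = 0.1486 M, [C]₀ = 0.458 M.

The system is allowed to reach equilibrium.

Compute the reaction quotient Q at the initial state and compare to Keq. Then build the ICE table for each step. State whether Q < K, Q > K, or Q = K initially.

Q₀ = 0.09087; Q > K (proceeds reverse)

Q₀ = 0.09087 vs Keq = 1.1150e-05 ⇒ Q>K, reverse
Step 1:
                  B         J         C
  init        5.824    0.1486     0.458
  Δ          0.9154    0.4577   -0.4577
  eq          6.739    0.6063 3.0704e-04
  solve Keq expr → x = -0.4577; check Q = 1.1150e-05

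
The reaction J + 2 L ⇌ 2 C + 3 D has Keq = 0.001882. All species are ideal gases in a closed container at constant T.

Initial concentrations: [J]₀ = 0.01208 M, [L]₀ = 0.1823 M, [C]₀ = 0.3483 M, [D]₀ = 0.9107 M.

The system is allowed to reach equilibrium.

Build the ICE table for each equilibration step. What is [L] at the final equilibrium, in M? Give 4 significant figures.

[L]_eq = 0.4994 M

Q₀ = 228.2 vs Keq = 0.001882 ⇒ Q>K, reverse
Step 1:
                    J           L           C           D
  I           0.01208      0.1823      0.3483      0.9107
  C            0.1586      0.3171     -0.3171     -0.4757
  E            0.1706      0.4994     0.03119       0.435
  solve Keq expr → x = -0.1586; check Q = 0.001882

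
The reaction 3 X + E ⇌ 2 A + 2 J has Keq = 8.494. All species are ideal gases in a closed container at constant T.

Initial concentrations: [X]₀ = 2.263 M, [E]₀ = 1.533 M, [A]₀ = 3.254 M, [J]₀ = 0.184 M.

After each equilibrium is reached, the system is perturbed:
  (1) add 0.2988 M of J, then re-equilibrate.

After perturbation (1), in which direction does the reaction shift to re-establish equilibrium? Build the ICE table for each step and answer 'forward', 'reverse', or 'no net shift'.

Direction: reverse

Q₀ = 0.02018 vs Keq = 8.494 ⇒ Q<K, forward
Step 1:
                   X          E          A          J
  I            2.263      1.533      3.254      0.184
  C           -1.133    -0.3775     0.7551     0.7551
  E             1.13      1.155      4.009     0.9391
  solve Keq expr → x = 0.3775; check Q = 8.494
Then add 0.2988 M of J.
Step 2:
                   X          E          A          J
  I             1.13      1.155      4.009      1.238
  C           0.1301    0.04335    -0.0867    -0.0867
  E             1.26      1.199      3.922      1.151
  solve Keq expr → x = -0.04335; check Q = 8.494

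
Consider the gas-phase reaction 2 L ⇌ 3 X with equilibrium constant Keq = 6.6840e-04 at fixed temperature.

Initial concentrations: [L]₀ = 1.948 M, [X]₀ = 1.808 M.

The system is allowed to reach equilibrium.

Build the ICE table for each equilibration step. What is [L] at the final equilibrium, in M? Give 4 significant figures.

Q₀ = 1.557 vs Keq = 6.6840e-04 ⇒ Q>K, reverse
Step 1:
                   L          X
  Initial      1.948      1.808
  Change       1.083     -1.625
  Equil        3.031     0.1831
  solve Keq expr → x = -0.5416; check Q = 6.6840e-04

[L]_eq = 3.031 M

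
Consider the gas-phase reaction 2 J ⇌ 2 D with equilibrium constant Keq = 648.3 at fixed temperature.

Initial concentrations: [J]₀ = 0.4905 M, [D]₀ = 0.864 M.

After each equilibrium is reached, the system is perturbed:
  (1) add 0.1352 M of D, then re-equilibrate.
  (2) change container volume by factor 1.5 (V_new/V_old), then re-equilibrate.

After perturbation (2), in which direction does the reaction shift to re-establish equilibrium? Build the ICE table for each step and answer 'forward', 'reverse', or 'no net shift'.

Q₀ = 3.103 vs Keq = 648.3 ⇒ Q<K, forward
Step 1:
                   J          D
  Initial     0.4905      0.864
  Change     -0.4393     0.4393
  Equil      0.05119      1.303
  solve Keq expr → x = 0.2197; check Q = 648.3
Then add 0.1352 M of D.
Step 2:
                   J          D
  Initial    0.05119      1.439
  Change    0.005109  -0.005109
  Equil       0.0563      1.433
  solve Keq expr → x = -0.002555; check Q = 648.3
Then change container volume by factor 1.5 (V_new/V_old).
Step 3:
                   J          D
  Initial    0.03753     0.9556
  Change           0          0
  Equil      0.03753     0.9556
  solve Keq expr → x = 0; check Q = 648.3

Direction: no net shift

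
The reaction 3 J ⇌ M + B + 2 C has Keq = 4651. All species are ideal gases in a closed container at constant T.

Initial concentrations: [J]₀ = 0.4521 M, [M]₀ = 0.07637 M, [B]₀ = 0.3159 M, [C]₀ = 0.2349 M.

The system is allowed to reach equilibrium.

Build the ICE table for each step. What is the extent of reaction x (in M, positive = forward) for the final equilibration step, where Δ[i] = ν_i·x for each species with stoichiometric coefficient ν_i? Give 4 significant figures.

Q₀ = 0.01441 vs Keq = 4651 ⇒ Q<K, forward
Step 1:
                    J           M           B           C
  Initial      0.4521     0.07637      0.3159      0.2349
  Change      -0.4339      0.1446      0.1446      0.2893
  Equil       0.01818       0.221      0.4605      0.5242
  solve Keq expr → x = 0.1446; check Q = 4651

x = 0.1446 M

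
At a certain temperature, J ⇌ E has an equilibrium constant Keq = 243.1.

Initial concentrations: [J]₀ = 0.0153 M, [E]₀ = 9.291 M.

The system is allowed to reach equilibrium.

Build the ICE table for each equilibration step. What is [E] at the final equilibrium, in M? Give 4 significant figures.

[E]_eq = 9.268 M

Q₀ = 607.3 vs Keq = 243.1 ⇒ Q>K, reverse
Step 1:
                    J           E
  I            0.0153       9.291
  C           0.02282    -0.02282
  E           0.03812       9.268
  solve Keq expr → x = -0.02282; check Q = 243.1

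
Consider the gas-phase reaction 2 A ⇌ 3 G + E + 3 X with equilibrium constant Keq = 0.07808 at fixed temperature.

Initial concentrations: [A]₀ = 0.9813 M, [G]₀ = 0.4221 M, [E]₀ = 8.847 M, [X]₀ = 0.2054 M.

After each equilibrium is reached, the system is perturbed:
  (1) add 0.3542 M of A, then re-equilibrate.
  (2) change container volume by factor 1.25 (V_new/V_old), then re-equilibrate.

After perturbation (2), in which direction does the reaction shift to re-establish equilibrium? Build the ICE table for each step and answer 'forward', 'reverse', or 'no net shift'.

Direction: forward

Q₀ = 0.005987 vs Keq = 0.07808 ⇒ Q<K, forward
Step 1:
                    A           G           E           X
  Initial      0.9813      0.4221       8.847      0.2054
  Change     -0.09096      0.1364     0.04548      0.1364
  Equil        0.8903      0.5585       8.892      0.3418
  solve Keq expr → x = 0.04548; check Q = 0.07808
Then add 0.3542 M of A.
Step 2:
                    A           G           E           X
  Initial       1.245      0.5585       8.892      0.3418
  Change     -0.03076     0.04615     0.01538     0.04615
  Equil         1.214      0.6047       8.908       0.388
  solve Keq expr → x = 0.01538; check Q = 0.07808
Then change container volume by factor 1.25 (V_new/V_old).
Step 3:
                    A           G           E           X
  Initial       0.971      0.4837       7.126      0.3104
  Change     -0.04659     0.06989      0.0233     0.06989
  Equil        0.9244      0.5536        7.15      0.3803
  solve Keq expr → x = 0.0233; check Q = 0.07808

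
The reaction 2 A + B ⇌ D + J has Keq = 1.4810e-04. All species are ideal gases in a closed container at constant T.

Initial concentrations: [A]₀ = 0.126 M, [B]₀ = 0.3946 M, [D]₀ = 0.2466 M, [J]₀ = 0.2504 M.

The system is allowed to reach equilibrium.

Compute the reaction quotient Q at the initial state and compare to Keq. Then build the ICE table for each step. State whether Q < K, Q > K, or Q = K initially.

Q₀ = 9.857 vs Keq = 1.4810e-04 ⇒ Q>K, reverse
Step 1:
                    A           B           D           J
  I             0.126      0.3946      0.2466      0.2504
  C            0.4845      0.2423     -0.2423     -0.2423
  E            0.6105      0.6369    0.004327    0.008127
  solve Keq expr → x = -0.2423; check Q = 1.4810e-04

Q₀ = 9.857; Q > K (proceeds reverse)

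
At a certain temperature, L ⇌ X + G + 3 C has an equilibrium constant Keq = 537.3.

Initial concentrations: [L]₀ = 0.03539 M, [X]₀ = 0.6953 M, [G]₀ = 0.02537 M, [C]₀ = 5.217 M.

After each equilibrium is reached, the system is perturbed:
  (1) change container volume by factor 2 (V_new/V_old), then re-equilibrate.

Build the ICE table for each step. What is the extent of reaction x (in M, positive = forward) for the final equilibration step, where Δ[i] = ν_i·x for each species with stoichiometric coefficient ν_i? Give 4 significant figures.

Q₀ = 70.77 vs Keq = 537.3 ⇒ Q<K, forward
Step 1:
                  L         X         G         C
  I         0.03539    0.6953   0.02537     5.217
  C        -0.02531   0.02531   0.02531   0.07593
  E         0.01008    0.7206   0.05068     5.293
  solve Keq expr → x = 0.02531; check Q = 537.3
Then change container volume by factor 2 (V_new/V_old).
Step 2:
                  L         X         G         C
  I         0.00504    0.3603   0.02534     2.646
  C       -0.004656  0.004656  0.004656   0.01397
  E       3.8367e-04     0.365      0.03      2.66
  solve Keq expr → x = 0.004656; check Q = 537.3

x = 0.004656 M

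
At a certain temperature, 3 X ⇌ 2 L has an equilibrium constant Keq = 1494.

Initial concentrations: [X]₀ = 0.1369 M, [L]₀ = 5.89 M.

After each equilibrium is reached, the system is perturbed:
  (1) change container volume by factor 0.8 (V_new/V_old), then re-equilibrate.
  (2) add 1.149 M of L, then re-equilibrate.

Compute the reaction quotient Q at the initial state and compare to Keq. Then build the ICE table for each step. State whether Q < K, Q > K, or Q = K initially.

Q₀ = 1.3521e+04; Q > K (proceeds reverse)

Q₀ = 1.3521e+04 vs Keq = 1494 ⇒ Q>K, reverse
Step 1:
                    X           L
  I            0.1369        5.89
  C            0.1453    -0.09684
  E            0.2822       5.793
  solve Keq expr → x = -0.04842; check Q = 1494
Then change container volume by factor 0.8 (V_new/V_old).
Step 2:
                    X           L
  I            0.3527       7.241
  C          -0.02478     0.01652
  E            0.3279       7.258
  solve Keq expr → x = 0.008261; check Q = 1494
Then add 1.149 M of L.
Step 3:
                    X           L
  I            0.3279       8.407
  C           0.03312    -0.02208
  E             0.361       8.385
  solve Keq expr → x = -0.01104; check Q = 1494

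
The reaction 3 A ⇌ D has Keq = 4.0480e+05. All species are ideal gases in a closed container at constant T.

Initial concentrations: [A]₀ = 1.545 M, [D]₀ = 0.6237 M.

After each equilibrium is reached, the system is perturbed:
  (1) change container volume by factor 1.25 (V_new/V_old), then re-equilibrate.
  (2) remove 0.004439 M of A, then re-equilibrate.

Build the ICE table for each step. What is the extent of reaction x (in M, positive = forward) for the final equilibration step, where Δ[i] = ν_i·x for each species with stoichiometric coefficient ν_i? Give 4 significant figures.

Q₀ = 0.1691 vs Keq = 4.0480e+05 ⇒ Q<K, forward
Step 1:
                    A           D
  Initial       1.545      0.6237
  Change       -1.531      0.5103
  Equil        0.0141       1.134
  solve Keq expr → x = 0.5103; check Q = 4.0480e+05
Then change container volume by factor 1.25 (V_new/V_old).
Step 2:
                    A           D
  Initial     0.01128      0.9072
  Change     0.001806 -6.0200e-04
  Equil       0.01308      0.9066
  solve Keq expr → x = -6.0200e-04; check Q = 4.0480e+05
Then remove 0.004439 M of A.
Step 3:
                    A           D
  Initial    0.008645      0.9066
  Change     0.004432   -0.001477
  Equil       0.01308      0.9051
  solve Keq expr → x = -0.001477; check Q = 4.0480e+05

x = -0.001477 M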